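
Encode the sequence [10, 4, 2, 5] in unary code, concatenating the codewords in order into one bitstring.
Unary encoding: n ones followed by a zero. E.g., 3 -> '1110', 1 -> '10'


Encode each number as n ones followed by a terminating 0:
  10 -> 11111111110 (11 bits)
  4 -> 11110 (5 bits)
  2 -> 110 (3 bits)
  5 -> 111110 (6 bits)
Total length = 11 + 5 + 3 + 6 = 25 bits.

Unary([10, 4, 2, 5]) = 1111111111011110110111110 (25 bits)


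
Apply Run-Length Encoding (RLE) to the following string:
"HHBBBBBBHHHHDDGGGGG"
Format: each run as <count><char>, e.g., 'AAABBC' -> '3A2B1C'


Scanning runs left to right:
  i=0: run of 'H' x 2 -> '2H'
  i=2: run of 'B' x 6 -> '6B'
  i=8: run of 'H' x 4 -> '4H'
  i=12: run of 'D' x 2 -> '2D'
  i=14: run of 'G' x 5 -> '5G'

RLE = 2H6B4H2D5G


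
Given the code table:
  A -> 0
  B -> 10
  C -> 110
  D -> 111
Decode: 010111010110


Decoding:
0 -> A
10 -> B
111 -> D
0 -> A
10 -> B
110 -> C


Result: ABDABC


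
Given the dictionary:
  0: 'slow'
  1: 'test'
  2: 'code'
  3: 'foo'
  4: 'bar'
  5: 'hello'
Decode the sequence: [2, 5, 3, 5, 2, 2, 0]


Look up each index in the dictionary:
  2 -> 'code'
  5 -> 'hello'
  3 -> 'foo'
  5 -> 'hello'
  2 -> 'code'
  2 -> 'code'
  0 -> 'slow'

Decoded: "code hello foo hello code code slow"


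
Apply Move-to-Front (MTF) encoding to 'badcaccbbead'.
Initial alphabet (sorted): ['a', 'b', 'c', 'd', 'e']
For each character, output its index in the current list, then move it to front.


MTF encoding:
'b': index 1 in ['a', 'b', 'c', 'd', 'e'] -> ['b', 'a', 'c', 'd', 'e']
'a': index 1 in ['b', 'a', 'c', 'd', 'e'] -> ['a', 'b', 'c', 'd', 'e']
'd': index 3 in ['a', 'b', 'c', 'd', 'e'] -> ['d', 'a', 'b', 'c', 'e']
'c': index 3 in ['d', 'a', 'b', 'c', 'e'] -> ['c', 'd', 'a', 'b', 'e']
'a': index 2 in ['c', 'd', 'a', 'b', 'e'] -> ['a', 'c', 'd', 'b', 'e']
'c': index 1 in ['a', 'c', 'd', 'b', 'e'] -> ['c', 'a', 'd', 'b', 'e']
'c': index 0 in ['c', 'a', 'd', 'b', 'e'] -> ['c', 'a', 'd', 'b', 'e']
'b': index 3 in ['c', 'a', 'd', 'b', 'e'] -> ['b', 'c', 'a', 'd', 'e']
'b': index 0 in ['b', 'c', 'a', 'd', 'e'] -> ['b', 'c', 'a', 'd', 'e']
'e': index 4 in ['b', 'c', 'a', 'd', 'e'] -> ['e', 'b', 'c', 'a', 'd']
'a': index 3 in ['e', 'b', 'c', 'a', 'd'] -> ['a', 'e', 'b', 'c', 'd']
'd': index 4 in ['a', 'e', 'b', 'c', 'd'] -> ['d', 'a', 'e', 'b', 'c']


Output: [1, 1, 3, 3, 2, 1, 0, 3, 0, 4, 3, 4]


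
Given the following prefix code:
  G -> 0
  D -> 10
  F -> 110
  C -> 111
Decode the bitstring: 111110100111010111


Decoding step by step:
Bits 111 -> C
Bits 110 -> F
Bits 10 -> D
Bits 0 -> G
Bits 111 -> C
Bits 0 -> G
Bits 10 -> D
Bits 111 -> C


Decoded message: CFDGCGDC


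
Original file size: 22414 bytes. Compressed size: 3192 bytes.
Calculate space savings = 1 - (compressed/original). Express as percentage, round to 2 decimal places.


ratio = compressed/original = 3192/22414 = 0.142411
savings = 1 - ratio = 1 - 0.142411 = 0.857589
as a percentage: 0.857589 * 100 = 85.76%

Space savings = 1 - 3192/22414 = 85.76%


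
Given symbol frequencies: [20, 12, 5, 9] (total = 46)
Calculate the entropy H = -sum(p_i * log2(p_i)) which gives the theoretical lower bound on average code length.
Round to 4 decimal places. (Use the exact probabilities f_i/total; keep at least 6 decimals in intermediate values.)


Per-symbol terms -p_i * log2(p_i) with p_i = f_i/46:
  p = 20/46 = 0.434783: log2(p) = -1.201634, -p*log2(p) = 0.522450
  p = 12/46 = 0.260870: log2(p) = -1.938599, -p*log2(p) = 0.505722
  p = 5/46 = 0.108696: log2(p) = -3.201634, -p*log2(p) = 0.348004
  p = 9/46 = 0.195652: log2(p) = -2.353637, -p*log2(p) = 0.460494
H = 0.522450 + 0.505722 + 0.348004 + 0.460494 = 1.836670

H = 1.8367 bits/symbol


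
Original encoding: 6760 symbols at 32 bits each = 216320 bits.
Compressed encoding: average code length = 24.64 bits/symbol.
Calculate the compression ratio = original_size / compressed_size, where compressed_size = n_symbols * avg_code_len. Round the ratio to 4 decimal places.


original_size = n_symbols * orig_bits = 6760 * 32 = 216320 bits
compressed_size = n_symbols * avg_code_len = 6760 * 24.64 = 166566.4 bits
ratio = original_size / compressed_size = 216320 / 166566.4 = 1.2987

Compression ratio = 1.2987


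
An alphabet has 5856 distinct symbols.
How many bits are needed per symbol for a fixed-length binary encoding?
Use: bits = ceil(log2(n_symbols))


log2(5856) = 12.5157
Bracket: 2^12 = 4096 < 5856 <= 2^13 = 8192
So ceil(log2(5856)) = 13

bits = ceil(log2(5856)) = ceil(12.5157) = 13 bits


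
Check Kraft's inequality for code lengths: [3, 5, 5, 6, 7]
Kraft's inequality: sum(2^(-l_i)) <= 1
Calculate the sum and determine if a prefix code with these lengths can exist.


Sum = 2^(-3) + 2^(-5) + 2^(-5) + 2^(-6) + 2^(-7)
    = 0.125 + 0.03125 + 0.03125 + 0.015625 + 0.0078125
    = 27/128 = 0.2109375
Since 0.2109375 <= 1, Kraft's inequality IS satisfied.
A prefix code with these lengths CAN exist.

Kraft sum = 0.2109375. Satisfied.


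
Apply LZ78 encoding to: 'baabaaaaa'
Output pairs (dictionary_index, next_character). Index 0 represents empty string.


LZ78 encoding steps:
Dictionary: {0: ''}
Step 1: w='' (idx 0), next='b' -> output (0, 'b'), add 'b' as idx 1
Step 2: w='' (idx 0), next='a' -> output (0, 'a'), add 'a' as idx 2
Step 3: w='a' (idx 2), next='b' -> output (2, 'b'), add 'ab' as idx 3
Step 4: w='a' (idx 2), next='a' -> output (2, 'a'), add 'aa' as idx 4
Step 5: w='aa' (idx 4), next='a' -> output (4, 'a'), add 'aaa' as idx 5


Encoded: [(0, 'b'), (0, 'a'), (2, 'b'), (2, 'a'), (4, 'a')]


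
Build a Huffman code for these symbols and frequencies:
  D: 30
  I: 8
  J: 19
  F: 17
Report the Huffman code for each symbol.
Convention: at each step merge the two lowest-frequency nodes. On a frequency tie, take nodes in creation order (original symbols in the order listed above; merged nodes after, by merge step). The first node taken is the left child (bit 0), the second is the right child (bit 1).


Huffman tree construction:
Step 1: Merge I(8) + F(17) = 25
Step 2: Merge J(19) + (I+F)(25) = 44
Step 3: Merge D(30) + (J+(I+F))(44) = 74
Read each symbol's code off the tree from the root (left child = 0, right child = 1).

Codes:
  D: 0 (length 1)
  I: 110 (length 3)
  J: 10 (length 2)
  F: 111 (length 3)
Average code length: 143/74 = 1.9324 bits/symbol


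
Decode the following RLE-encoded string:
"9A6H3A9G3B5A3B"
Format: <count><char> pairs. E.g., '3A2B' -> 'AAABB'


Expanding each <count><char> pair:
  9A -> 'AAAAAAAAA'
  6H -> 'HHHHHH'
  3A -> 'AAA'
  9G -> 'GGGGGGGGG'
  3B -> 'BBB'
  5A -> 'AAAAA'
  3B -> 'BBB'

Decoded = AAAAAAAAAHHHHHHAAAGGGGGGGGGBBBAAAAABBB


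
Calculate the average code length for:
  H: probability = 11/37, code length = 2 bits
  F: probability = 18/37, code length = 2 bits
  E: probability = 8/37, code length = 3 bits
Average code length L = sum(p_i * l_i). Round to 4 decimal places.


Weighted contributions p_i * l_i:
  H: (11/37) * 2 = 22/37
  F: (18/37) * 2 = 36/37
  E: (8/37) * 3 = 24/37
Sum = (22 + 36 + 24)/37 = 82/37

L = 82/37 = 2.2162 bits/symbol


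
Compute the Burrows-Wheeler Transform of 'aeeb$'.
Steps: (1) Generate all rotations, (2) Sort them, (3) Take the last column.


Rotations (sorted):
  0: $aeeb -> last char: b
  1: aeeb$ -> last char: $
  2: b$aee -> last char: e
  3: eb$ae -> last char: e
  4: eeb$a -> last char: a


BWT = b$eea


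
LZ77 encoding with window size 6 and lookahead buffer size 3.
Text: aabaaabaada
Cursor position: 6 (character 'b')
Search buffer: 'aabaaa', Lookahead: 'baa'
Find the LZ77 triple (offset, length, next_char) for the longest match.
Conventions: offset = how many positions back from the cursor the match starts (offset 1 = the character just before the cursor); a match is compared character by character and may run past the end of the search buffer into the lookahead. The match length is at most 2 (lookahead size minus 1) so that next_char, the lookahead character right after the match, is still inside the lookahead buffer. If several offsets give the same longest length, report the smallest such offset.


Try each offset into the search buffer:
  offset=1 (pos 5, char 'a'): match length 0
  offset=2 (pos 4, char 'a'): match length 0
  offset=3 (pos 3, char 'a'): match length 0
  offset=4 (pos 2, char 'b'): match length 2
  offset=5 (pos 1, char 'a'): match length 0
  offset=6 (pos 0, char 'a'): match length 0
Longest match has length 2 at offset 4.
next_char = character at position 6 + 2 = 8 -> 'a'

Best match: offset=4, length=2 (matching 'ba' starting at position 2)
LZ77 triple: (4, 2, 'a')


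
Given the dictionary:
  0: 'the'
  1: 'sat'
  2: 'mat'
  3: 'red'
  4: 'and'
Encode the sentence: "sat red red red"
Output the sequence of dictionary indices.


Look up each word in the dictionary:
  'sat' -> 1
  'red' -> 3
  'red' -> 3
  'red' -> 3

Encoded: [1, 3, 3, 3]


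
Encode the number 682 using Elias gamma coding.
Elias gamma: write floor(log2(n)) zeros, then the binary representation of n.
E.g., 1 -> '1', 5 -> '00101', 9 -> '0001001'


num_bits = floor(log2(682)) + 1 = 10
leading_zeros = num_bits - 1 = 9
binary(682) = 1010101010

Elias gamma(682) = '000000000' + '1010101010' = 0000000001010101010 (19 bits)


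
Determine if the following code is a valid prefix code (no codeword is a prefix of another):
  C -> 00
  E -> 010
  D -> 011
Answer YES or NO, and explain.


Checking each pair (does one codeword prefix another?):
  C='00' vs E='010': no prefix
  C='00' vs D='011': no prefix
  E='010' vs C='00': no prefix
  E='010' vs D='011': no prefix
  D='011' vs C='00': no prefix
  D='011' vs E='010': no prefix
No violation found over all pairs.

YES -- this is a valid prefix code. No codeword is a prefix of any other codeword.


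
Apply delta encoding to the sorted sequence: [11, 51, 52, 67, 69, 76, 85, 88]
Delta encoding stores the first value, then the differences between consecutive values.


First value: 11
Deltas:
  51 - 11 = 40
  52 - 51 = 1
  67 - 52 = 15
  69 - 67 = 2
  76 - 69 = 7
  85 - 76 = 9
  88 - 85 = 3


Delta encoded: [11, 40, 1, 15, 2, 7, 9, 3]


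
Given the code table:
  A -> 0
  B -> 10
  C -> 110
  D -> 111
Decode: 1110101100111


Decoding:
111 -> D
0 -> A
10 -> B
110 -> C
0 -> A
111 -> D


Result: DABCAD


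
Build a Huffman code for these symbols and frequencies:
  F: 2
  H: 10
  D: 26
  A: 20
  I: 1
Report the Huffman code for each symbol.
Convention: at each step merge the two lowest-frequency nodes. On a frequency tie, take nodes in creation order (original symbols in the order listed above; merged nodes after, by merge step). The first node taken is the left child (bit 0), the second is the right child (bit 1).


Huffman tree construction:
Step 1: Merge I(1) + F(2) = 3
Step 2: Merge (I+F)(3) + H(10) = 13
Step 3: Merge ((I+F)+H)(13) + A(20) = 33
Step 4: Merge D(26) + (((I+F)+H)+A)(33) = 59
Read each symbol's code off the tree from the root (left child = 0, right child = 1).

Codes:
  F: 1001 (length 4)
  H: 101 (length 3)
  D: 0 (length 1)
  A: 11 (length 2)
  I: 1000 (length 4)
Average code length: 108/59 = 1.8305 bits/symbol


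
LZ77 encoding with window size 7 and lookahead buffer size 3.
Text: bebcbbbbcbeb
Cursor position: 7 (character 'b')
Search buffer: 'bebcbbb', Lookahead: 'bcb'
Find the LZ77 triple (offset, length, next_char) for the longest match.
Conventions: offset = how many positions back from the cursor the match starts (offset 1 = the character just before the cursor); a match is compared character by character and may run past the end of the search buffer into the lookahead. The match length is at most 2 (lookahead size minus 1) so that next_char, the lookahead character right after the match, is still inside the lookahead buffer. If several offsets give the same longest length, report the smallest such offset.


Try each offset into the search buffer:
  offset=1 (pos 6, char 'b'): match length 1
  offset=2 (pos 5, char 'b'): match length 1
  offset=3 (pos 4, char 'b'): match length 1
  offset=4 (pos 3, char 'c'): match length 0
  offset=5 (pos 2, char 'b'): match length 2
  offset=6 (pos 1, char 'e'): match length 0
  offset=7 (pos 0, char 'b'): match length 1
Longest match has length 2 at offset 5.
next_char = character at position 7 + 2 = 9 -> 'b'

Best match: offset=5, length=2 (matching 'bc' starting at position 2)
LZ77 triple: (5, 2, 'b')


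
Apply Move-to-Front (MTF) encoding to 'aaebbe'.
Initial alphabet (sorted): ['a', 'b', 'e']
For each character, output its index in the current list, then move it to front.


MTF encoding:
'a': index 0 in ['a', 'b', 'e'] -> ['a', 'b', 'e']
'a': index 0 in ['a', 'b', 'e'] -> ['a', 'b', 'e']
'e': index 2 in ['a', 'b', 'e'] -> ['e', 'a', 'b']
'b': index 2 in ['e', 'a', 'b'] -> ['b', 'e', 'a']
'b': index 0 in ['b', 'e', 'a'] -> ['b', 'e', 'a']
'e': index 1 in ['b', 'e', 'a'] -> ['e', 'b', 'a']


Output: [0, 0, 2, 2, 0, 1]


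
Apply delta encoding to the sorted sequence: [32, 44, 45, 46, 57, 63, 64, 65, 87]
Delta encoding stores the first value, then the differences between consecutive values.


First value: 32
Deltas:
  44 - 32 = 12
  45 - 44 = 1
  46 - 45 = 1
  57 - 46 = 11
  63 - 57 = 6
  64 - 63 = 1
  65 - 64 = 1
  87 - 65 = 22


Delta encoded: [32, 12, 1, 1, 11, 6, 1, 1, 22]


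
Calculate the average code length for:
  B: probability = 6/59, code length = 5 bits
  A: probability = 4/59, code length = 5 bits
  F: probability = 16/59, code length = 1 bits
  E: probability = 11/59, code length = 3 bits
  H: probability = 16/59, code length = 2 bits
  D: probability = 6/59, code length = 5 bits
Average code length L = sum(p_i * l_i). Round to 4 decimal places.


Weighted contributions p_i * l_i:
  B: (6/59) * 5 = 30/59
  A: (4/59) * 5 = 20/59
  F: (16/59) * 1 = 16/59
  E: (11/59) * 3 = 33/59
  H: (16/59) * 2 = 32/59
  D: (6/59) * 5 = 30/59
Sum = (30 + 20 + 16 + 33 + 32 + 30)/59 = 161/59

L = 161/59 = 2.7288 bits/symbol


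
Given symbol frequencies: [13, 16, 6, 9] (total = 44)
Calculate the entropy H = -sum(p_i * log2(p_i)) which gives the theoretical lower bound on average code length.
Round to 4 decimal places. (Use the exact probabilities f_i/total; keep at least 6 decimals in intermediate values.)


Per-symbol terms -p_i * log2(p_i) with p_i = f_i/44:
  p = 13/44 = 0.295455: log2(p) = -1.758992, -p*log2(p) = 0.519702
  p = 16/44 = 0.363636: log2(p) = -1.459432, -p*log2(p) = 0.530702
  p = 6/44 = 0.136364: log2(p) = -2.874469, -p*log2(p) = 0.391973
  p = 9/44 = 0.204545: log2(p) = -2.289507, -p*log2(p) = 0.468308
H = 0.519702 + 0.530702 + 0.391973 + 0.468308 = 1.910685

H = 1.9107 bits/symbol


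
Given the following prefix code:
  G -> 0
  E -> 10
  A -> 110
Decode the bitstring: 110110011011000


Decoding step by step:
Bits 110 -> A
Bits 110 -> A
Bits 0 -> G
Bits 110 -> A
Bits 110 -> A
Bits 0 -> G
Bits 0 -> G


Decoded message: AAGAAGG


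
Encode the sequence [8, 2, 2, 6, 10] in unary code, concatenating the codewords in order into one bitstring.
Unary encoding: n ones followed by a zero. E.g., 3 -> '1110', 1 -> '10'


Encode each number as n ones followed by a terminating 0:
  8 -> 111111110 (9 bits)
  2 -> 110 (3 bits)
  2 -> 110 (3 bits)
  6 -> 1111110 (7 bits)
  10 -> 11111111110 (11 bits)
Total length = 9 + 3 + 3 + 7 + 11 = 33 bits.

Unary([8, 2, 2, 6, 10]) = 111111110110110111111011111111110 (33 bits)


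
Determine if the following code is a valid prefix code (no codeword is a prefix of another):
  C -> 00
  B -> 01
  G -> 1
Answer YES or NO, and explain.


Checking each pair (does one codeword prefix another?):
  C='00' vs B='01': no prefix
  C='00' vs G='1': no prefix
  B='01' vs C='00': no prefix
  B='01' vs G='1': no prefix
  G='1' vs C='00': no prefix
  G='1' vs B='01': no prefix
No violation found over all pairs.

YES -- this is a valid prefix code. No codeword is a prefix of any other codeword.


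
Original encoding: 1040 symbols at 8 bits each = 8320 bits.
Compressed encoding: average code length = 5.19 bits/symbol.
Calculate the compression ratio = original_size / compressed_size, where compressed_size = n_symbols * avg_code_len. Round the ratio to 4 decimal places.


original_size = n_symbols * orig_bits = 1040 * 8 = 8320 bits
compressed_size = n_symbols * avg_code_len = 1040 * 5.19 = 5397.6 bits
ratio = original_size / compressed_size = 8320 / 5397.6 = 1.5414

Compression ratio = 1.5414


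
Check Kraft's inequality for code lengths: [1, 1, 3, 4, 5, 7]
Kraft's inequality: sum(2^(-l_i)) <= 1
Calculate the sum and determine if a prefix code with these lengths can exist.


Sum = 2^(-1) + 2^(-1) + 2^(-3) + 2^(-4) + 2^(-5) + 2^(-7)
    = 0.5 + 0.5 + 0.125 + 0.0625 + 0.03125 + 0.0078125
    = 157/128 = 1.2265625
Since 1.2265625 > 1, Kraft's inequality is NOT satisfied.
A prefix code with these lengths CANNOT exist.

Kraft sum = 1.2265625. Not satisfied.


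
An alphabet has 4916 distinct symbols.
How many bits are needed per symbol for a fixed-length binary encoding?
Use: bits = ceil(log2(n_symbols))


log2(4916) = 12.2633
Bracket: 2^12 = 4096 < 4916 <= 2^13 = 8192
So ceil(log2(4916)) = 13

bits = ceil(log2(4916)) = ceil(12.2633) = 13 bits


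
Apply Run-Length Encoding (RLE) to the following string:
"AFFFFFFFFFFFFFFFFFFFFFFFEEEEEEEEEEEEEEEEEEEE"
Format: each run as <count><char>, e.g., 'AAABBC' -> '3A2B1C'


Scanning runs left to right:
  i=0: run of 'A' x 1 -> '1A'
  i=1: run of 'F' x 23 -> '23F'
  i=24: run of 'E' x 20 -> '20E'

RLE = 1A23F20E


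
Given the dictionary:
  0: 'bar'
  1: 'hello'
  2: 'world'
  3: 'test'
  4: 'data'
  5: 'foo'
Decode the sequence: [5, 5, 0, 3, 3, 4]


Look up each index in the dictionary:
  5 -> 'foo'
  5 -> 'foo'
  0 -> 'bar'
  3 -> 'test'
  3 -> 'test'
  4 -> 'data'

Decoded: "foo foo bar test test data"


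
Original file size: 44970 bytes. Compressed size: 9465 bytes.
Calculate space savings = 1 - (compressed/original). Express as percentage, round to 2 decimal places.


ratio = compressed/original = 9465/44970 = 0.210474
savings = 1 - ratio = 1 - 0.210474 = 0.789526
as a percentage: 0.789526 * 100 = 78.95%

Space savings = 1 - 9465/44970 = 78.95%


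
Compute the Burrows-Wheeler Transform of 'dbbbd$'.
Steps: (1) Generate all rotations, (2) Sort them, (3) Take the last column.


Rotations (sorted):
  0: $dbbbd -> last char: d
  1: bbbd$d -> last char: d
  2: bbd$db -> last char: b
  3: bd$dbb -> last char: b
  4: d$dbbb -> last char: b
  5: dbbbd$ -> last char: $


BWT = ddbbb$


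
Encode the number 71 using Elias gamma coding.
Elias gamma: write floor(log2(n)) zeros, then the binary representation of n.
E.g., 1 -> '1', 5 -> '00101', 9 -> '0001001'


num_bits = floor(log2(71)) + 1 = 7
leading_zeros = num_bits - 1 = 6
binary(71) = 1000111

Elias gamma(71) = '000000' + '1000111' = 0000001000111 (13 bits)


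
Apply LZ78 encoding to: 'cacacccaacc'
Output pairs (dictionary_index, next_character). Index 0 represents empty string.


LZ78 encoding steps:
Dictionary: {0: ''}
Step 1: w='' (idx 0), next='c' -> output (0, 'c'), add 'c' as idx 1
Step 2: w='' (idx 0), next='a' -> output (0, 'a'), add 'a' as idx 2
Step 3: w='c' (idx 1), next='a' -> output (1, 'a'), add 'ca' as idx 3
Step 4: w='c' (idx 1), next='c' -> output (1, 'c'), add 'cc' as idx 4
Step 5: w='ca' (idx 3), next='a' -> output (3, 'a'), add 'caa' as idx 5
Step 6: w='cc' (idx 4), end of input -> output (4, '')


Encoded: [(0, 'c'), (0, 'a'), (1, 'a'), (1, 'c'), (3, 'a'), (4, '')]


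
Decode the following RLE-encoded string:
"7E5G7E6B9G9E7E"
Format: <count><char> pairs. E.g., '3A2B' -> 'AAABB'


Expanding each <count><char> pair:
  7E -> 'EEEEEEE'
  5G -> 'GGGGG'
  7E -> 'EEEEEEE'
  6B -> 'BBBBBB'
  9G -> 'GGGGGGGGG'
  9E -> 'EEEEEEEEE'
  7E -> 'EEEEEEE'

Decoded = EEEEEEEGGGGGEEEEEEEBBBBBBGGGGGGGGGEEEEEEEEEEEEEEEE


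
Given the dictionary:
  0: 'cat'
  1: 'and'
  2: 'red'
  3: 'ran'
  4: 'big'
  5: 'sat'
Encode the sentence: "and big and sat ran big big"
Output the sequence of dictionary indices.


Look up each word in the dictionary:
  'and' -> 1
  'big' -> 4
  'and' -> 1
  'sat' -> 5
  'ran' -> 3
  'big' -> 4
  'big' -> 4

Encoded: [1, 4, 1, 5, 3, 4, 4]


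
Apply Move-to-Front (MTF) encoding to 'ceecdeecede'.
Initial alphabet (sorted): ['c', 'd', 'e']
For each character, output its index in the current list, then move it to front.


MTF encoding:
'c': index 0 in ['c', 'd', 'e'] -> ['c', 'd', 'e']
'e': index 2 in ['c', 'd', 'e'] -> ['e', 'c', 'd']
'e': index 0 in ['e', 'c', 'd'] -> ['e', 'c', 'd']
'c': index 1 in ['e', 'c', 'd'] -> ['c', 'e', 'd']
'd': index 2 in ['c', 'e', 'd'] -> ['d', 'c', 'e']
'e': index 2 in ['d', 'c', 'e'] -> ['e', 'd', 'c']
'e': index 0 in ['e', 'd', 'c'] -> ['e', 'd', 'c']
'c': index 2 in ['e', 'd', 'c'] -> ['c', 'e', 'd']
'e': index 1 in ['c', 'e', 'd'] -> ['e', 'c', 'd']
'd': index 2 in ['e', 'c', 'd'] -> ['d', 'e', 'c']
'e': index 1 in ['d', 'e', 'c'] -> ['e', 'd', 'c']


Output: [0, 2, 0, 1, 2, 2, 0, 2, 1, 2, 1]


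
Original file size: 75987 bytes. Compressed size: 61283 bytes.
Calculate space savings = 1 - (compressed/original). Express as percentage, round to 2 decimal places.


ratio = compressed/original = 61283/75987 = 0.806493
savings = 1 - ratio = 1 - 0.806493 = 0.193507
as a percentage: 0.193507 * 100 = 19.35%

Space savings = 1 - 61283/75987 = 19.35%


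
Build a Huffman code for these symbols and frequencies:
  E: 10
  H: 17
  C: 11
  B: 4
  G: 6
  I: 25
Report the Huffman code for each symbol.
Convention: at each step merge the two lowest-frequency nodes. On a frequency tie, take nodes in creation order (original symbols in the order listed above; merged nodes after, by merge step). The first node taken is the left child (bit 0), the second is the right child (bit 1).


Huffman tree construction:
Step 1: Merge B(4) + G(6) = 10
Step 2: Merge E(10) + (B+G)(10) = 20
Step 3: Merge C(11) + H(17) = 28
Step 4: Merge (E+(B+G))(20) + I(25) = 45
Step 5: Merge (C+H)(28) + ((E+(B+G))+I)(45) = 73
Read each symbol's code off the tree from the root (left child = 0, right child = 1).

Codes:
  E: 100 (length 3)
  H: 01 (length 2)
  C: 00 (length 2)
  B: 1010 (length 4)
  G: 1011 (length 4)
  I: 11 (length 2)
Average code length: 176/73 = 2.4110 bits/symbol


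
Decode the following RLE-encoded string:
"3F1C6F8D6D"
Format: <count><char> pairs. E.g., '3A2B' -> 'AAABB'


Expanding each <count><char> pair:
  3F -> 'FFF'
  1C -> 'C'
  6F -> 'FFFFFF'
  8D -> 'DDDDDDDD'
  6D -> 'DDDDDD'

Decoded = FFFCFFFFFFDDDDDDDDDDDDDD


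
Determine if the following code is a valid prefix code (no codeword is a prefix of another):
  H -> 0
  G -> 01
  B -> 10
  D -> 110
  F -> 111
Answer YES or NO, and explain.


Checking each pair (does one codeword prefix another?):
  H='0' vs G='01': prefix -- VIOLATION

NO -- this is NOT a valid prefix code. H (0) is a prefix of G (01).


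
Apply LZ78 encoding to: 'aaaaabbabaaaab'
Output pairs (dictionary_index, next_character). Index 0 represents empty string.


LZ78 encoding steps:
Dictionary: {0: ''}
Step 1: w='' (idx 0), next='a' -> output (0, 'a'), add 'a' as idx 1
Step 2: w='a' (idx 1), next='a' -> output (1, 'a'), add 'aa' as idx 2
Step 3: w='aa' (idx 2), next='b' -> output (2, 'b'), add 'aab' as idx 3
Step 4: w='' (idx 0), next='b' -> output (0, 'b'), add 'b' as idx 4
Step 5: w='a' (idx 1), next='b' -> output (1, 'b'), add 'ab' as idx 5
Step 6: w='aa' (idx 2), next='a' -> output (2, 'a'), add 'aaa' as idx 6
Step 7: w='ab' (idx 5), end of input -> output (5, '')


Encoded: [(0, 'a'), (1, 'a'), (2, 'b'), (0, 'b'), (1, 'b'), (2, 'a'), (5, '')]


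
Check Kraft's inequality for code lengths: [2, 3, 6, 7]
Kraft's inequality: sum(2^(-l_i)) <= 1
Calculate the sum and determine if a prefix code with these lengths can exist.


Sum = 2^(-2) + 2^(-3) + 2^(-6) + 2^(-7)
    = 0.25 + 0.125 + 0.015625 + 0.0078125
    = 51/128 = 0.3984375
Since 0.3984375 <= 1, Kraft's inequality IS satisfied.
A prefix code with these lengths CAN exist.

Kraft sum = 0.3984375. Satisfied.


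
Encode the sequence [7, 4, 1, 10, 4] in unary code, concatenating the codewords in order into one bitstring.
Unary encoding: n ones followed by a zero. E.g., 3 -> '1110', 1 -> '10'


Encode each number as n ones followed by a terminating 0:
  7 -> 11111110 (8 bits)
  4 -> 11110 (5 bits)
  1 -> 10 (2 bits)
  10 -> 11111111110 (11 bits)
  4 -> 11110 (5 bits)
Total length = 8 + 5 + 2 + 11 + 5 = 31 bits.

Unary([7, 4, 1, 10, 4]) = 1111111011110101111111111011110 (31 bits)


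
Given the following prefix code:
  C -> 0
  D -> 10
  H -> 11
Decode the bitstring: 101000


Decoding step by step:
Bits 10 -> D
Bits 10 -> D
Bits 0 -> C
Bits 0 -> C


Decoded message: DDCC


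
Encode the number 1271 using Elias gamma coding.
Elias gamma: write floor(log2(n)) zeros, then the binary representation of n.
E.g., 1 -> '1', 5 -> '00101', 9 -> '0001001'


num_bits = floor(log2(1271)) + 1 = 11
leading_zeros = num_bits - 1 = 10
binary(1271) = 10011110111

Elias gamma(1271) = '0000000000' + '10011110111' = 000000000010011110111 (21 bits)


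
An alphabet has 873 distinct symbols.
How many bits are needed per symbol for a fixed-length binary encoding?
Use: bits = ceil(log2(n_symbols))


log2(873) = 9.7698
Bracket: 2^9 = 512 < 873 <= 2^10 = 1024
So ceil(log2(873)) = 10

bits = ceil(log2(873)) = ceil(9.7698) = 10 bits


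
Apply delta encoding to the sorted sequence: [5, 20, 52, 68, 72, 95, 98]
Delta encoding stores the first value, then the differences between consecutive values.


First value: 5
Deltas:
  20 - 5 = 15
  52 - 20 = 32
  68 - 52 = 16
  72 - 68 = 4
  95 - 72 = 23
  98 - 95 = 3


Delta encoded: [5, 15, 32, 16, 4, 23, 3]


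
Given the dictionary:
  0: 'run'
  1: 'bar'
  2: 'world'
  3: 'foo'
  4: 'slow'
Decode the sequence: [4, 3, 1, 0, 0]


Look up each index in the dictionary:
  4 -> 'slow'
  3 -> 'foo'
  1 -> 'bar'
  0 -> 'run'
  0 -> 'run'

Decoded: "slow foo bar run run"


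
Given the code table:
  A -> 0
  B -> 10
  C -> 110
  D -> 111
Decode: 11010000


Decoding:
110 -> C
10 -> B
0 -> A
0 -> A
0 -> A


Result: CBAAA


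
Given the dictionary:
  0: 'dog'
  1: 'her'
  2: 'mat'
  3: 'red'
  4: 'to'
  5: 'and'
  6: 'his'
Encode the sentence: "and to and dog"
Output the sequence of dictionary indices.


Look up each word in the dictionary:
  'and' -> 5
  'to' -> 4
  'and' -> 5
  'dog' -> 0

Encoded: [5, 4, 5, 0]


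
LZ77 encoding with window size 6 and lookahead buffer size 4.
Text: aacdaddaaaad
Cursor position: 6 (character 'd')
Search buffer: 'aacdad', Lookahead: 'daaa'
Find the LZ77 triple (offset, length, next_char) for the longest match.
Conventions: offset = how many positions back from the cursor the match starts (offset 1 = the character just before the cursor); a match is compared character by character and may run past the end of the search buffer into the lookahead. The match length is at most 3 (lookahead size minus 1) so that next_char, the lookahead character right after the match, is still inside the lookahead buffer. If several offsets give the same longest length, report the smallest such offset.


Try each offset into the search buffer:
  offset=1 (pos 5, char 'd'): match length 1
  offset=2 (pos 4, char 'a'): match length 0
  offset=3 (pos 3, char 'd'): match length 2
  offset=4 (pos 2, char 'c'): match length 0
  offset=5 (pos 1, char 'a'): match length 0
  offset=6 (pos 0, char 'a'): match length 0
Longest match has length 2 at offset 3.
next_char = character at position 6 + 2 = 8 -> 'a'

Best match: offset=3, length=2 (matching 'da' starting at position 3)
LZ77 triple: (3, 2, 'a')


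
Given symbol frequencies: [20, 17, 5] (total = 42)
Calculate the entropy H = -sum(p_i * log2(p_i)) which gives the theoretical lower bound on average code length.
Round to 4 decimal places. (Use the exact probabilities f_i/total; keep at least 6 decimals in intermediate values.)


Per-symbol terms -p_i * log2(p_i) with p_i = f_i/42:
  p = 20/42 = 0.476190: log2(p) = -1.070389, -p*log2(p) = 0.509709
  p = 17/42 = 0.404762: log2(p) = -1.304855, -p*log2(p) = 0.528155
  p = 5/42 = 0.119048: log2(p) = -3.070389, -p*log2(p) = 0.365523
H = 0.509709 + 0.528155 + 0.365523 = 1.403387

H = 1.4034 bits/symbol


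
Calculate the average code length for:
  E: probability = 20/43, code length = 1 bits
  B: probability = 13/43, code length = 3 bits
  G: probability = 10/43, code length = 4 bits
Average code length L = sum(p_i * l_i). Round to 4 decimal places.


Weighted contributions p_i * l_i:
  E: (20/43) * 1 = 20/43
  B: (13/43) * 3 = 39/43
  G: (10/43) * 4 = 40/43
Sum = (20 + 39 + 40)/43 = 99/43

L = 99/43 = 2.3023 bits/symbol


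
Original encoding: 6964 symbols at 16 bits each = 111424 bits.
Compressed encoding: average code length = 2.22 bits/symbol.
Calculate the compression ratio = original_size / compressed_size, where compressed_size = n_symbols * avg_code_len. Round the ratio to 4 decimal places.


original_size = n_symbols * orig_bits = 6964 * 16 = 111424 bits
compressed_size = n_symbols * avg_code_len = 6964 * 2.22 = 15460.08 bits
ratio = original_size / compressed_size = 111424 / 15460.08 = 7.2072

Compression ratio = 7.2072


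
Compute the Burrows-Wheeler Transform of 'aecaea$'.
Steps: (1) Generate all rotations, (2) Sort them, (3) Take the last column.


Rotations (sorted):
  0: $aecaea -> last char: a
  1: a$aecae -> last char: e
  2: aea$aec -> last char: c
  3: aecaea$ -> last char: $
  4: caea$ae -> last char: e
  5: ea$aeca -> last char: a
  6: ecaea$a -> last char: a


BWT = aec$eaa


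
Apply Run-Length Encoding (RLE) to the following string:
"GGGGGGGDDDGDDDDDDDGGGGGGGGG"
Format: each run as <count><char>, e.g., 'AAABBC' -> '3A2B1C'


Scanning runs left to right:
  i=0: run of 'G' x 7 -> '7G'
  i=7: run of 'D' x 3 -> '3D'
  i=10: run of 'G' x 1 -> '1G'
  i=11: run of 'D' x 7 -> '7D'
  i=18: run of 'G' x 9 -> '9G'

RLE = 7G3D1G7D9G


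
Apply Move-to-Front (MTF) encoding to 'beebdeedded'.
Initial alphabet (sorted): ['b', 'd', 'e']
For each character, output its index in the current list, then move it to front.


MTF encoding:
'b': index 0 in ['b', 'd', 'e'] -> ['b', 'd', 'e']
'e': index 2 in ['b', 'd', 'e'] -> ['e', 'b', 'd']
'e': index 0 in ['e', 'b', 'd'] -> ['e', 'b', 'd']
'b': index 1 in ['e', 'b', 'd'] -> ['b', 'e', 'd']
'd': index 2 in ['b', 'e', 'd'] -> ['d', 'b', 'e']
'e': index 2 in ['d', 'b', 'e'] -> ['e', 'd', 'b']
'e': index 0 in ['e', 'd', 'b'] -> ['e', 'd', 'b']
'd': index 1 in ['e', 'd', 'b'] -> ['d', 'e', 'b']
'd': index 0 in ['d', 'e', 'b'] -> ['d', 'e', 'b']
'e': index 1 in ['d', 'e', 'b'] -> ['e', 'd', 'b']
'd': index 1 in ['e', 'd', 'b'] -> ['d', 'e', 'b']


Output: [0, 2, 0, 1, 2, 2, 0, 1, 0, 1, 1]


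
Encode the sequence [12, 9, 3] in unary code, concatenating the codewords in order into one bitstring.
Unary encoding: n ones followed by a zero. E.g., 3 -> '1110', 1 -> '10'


Encode each number as n ones followed by a terminating 0:
  12 -> 1111111111110 (13 bits)
  9 -> 1111111110 (10 bits)
  3 -> 1110 (4 bits)
Total length = 13 + 10 + 4 = 27 bits.

Unary([12, 9, 3]) = 111111111111011111111101110 (27 bits)


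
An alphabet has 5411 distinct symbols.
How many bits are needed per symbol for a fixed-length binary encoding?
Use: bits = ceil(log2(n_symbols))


log2(5411) = 12.4017
Bracket: 2^12 = 4096 < 5411 <= 2^13 = 8192
So ceil(log2(5411)) = 13

bits = ceil(log2(5411)) = ceil(12.4017) = 13 bits


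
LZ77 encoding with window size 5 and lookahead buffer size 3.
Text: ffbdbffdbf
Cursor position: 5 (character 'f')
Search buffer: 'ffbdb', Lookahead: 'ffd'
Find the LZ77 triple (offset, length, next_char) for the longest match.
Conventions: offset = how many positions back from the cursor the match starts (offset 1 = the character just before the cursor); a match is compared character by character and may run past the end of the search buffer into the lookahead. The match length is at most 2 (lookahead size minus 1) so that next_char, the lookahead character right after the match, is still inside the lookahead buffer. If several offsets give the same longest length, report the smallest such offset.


Try each offset into the search buffer:
  offset=1 (pos 4, char 'b'): match length 0
  offset=2 (pos 3, char 'd'): match length 0
  offset=3 (pos 2, char 'b'): match length 0
  offset=4 (pos 1, char 'f'): match length 1
  offset=5 (pos 0, char 'f'): match length 2
Longest match has length 2 at offset 5.
next_char = character at position 5 + 2 = 7 -> 'd'

Best match: offset=5, length=2 (matching 'ff' starting at position 0)
LZ77 triple: (5, 2, 'd')


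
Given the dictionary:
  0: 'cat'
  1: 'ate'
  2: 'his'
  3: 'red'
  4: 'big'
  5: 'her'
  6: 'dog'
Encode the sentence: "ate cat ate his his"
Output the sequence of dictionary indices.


Look up each word in the dictionary:
  'ate' -> 1
  'cat' -> 0
  'ate' -> 1
  'his' -> 2
  'his' -> 2

Encoded: [1, 0, 1, 2, 2]


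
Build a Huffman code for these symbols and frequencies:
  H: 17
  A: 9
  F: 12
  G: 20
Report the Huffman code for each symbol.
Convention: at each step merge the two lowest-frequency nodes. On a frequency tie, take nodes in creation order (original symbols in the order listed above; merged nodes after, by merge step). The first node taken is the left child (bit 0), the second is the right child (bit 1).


Huffman tree construction:
Step 1: Merge A(9) + F(12) = 21
Step 2: Merge H(17) + G(20) = 37
Step 3: Merge (A+F)(21) + (H+G)(37) = 58
Read each symbol's code off the tree from the root (left child = 0, right child = 1).

Codes:
  H: 10 (length 2)
  A: 00 (length 2)
  F: 01 (length 2)
  G: 11 (length 2)
Average code length: 116/58 = 2.0000 bits/symbol


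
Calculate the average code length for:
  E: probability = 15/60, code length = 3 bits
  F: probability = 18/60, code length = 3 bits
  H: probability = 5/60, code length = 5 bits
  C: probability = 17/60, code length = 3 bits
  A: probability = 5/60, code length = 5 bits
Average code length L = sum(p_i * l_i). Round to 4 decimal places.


Weighted contributions p_i * l_i:
  E: (15/60) * 3 = 45/60
  F: (18/60) * 3 = 54/60
  H: (5/60) * 5 = 25/60
  C: (17/60) * 3 = 51/60
  A: (5/60) * 5 = 25/60
Sum = (45 + 54 + 25 + 51 + 25)/60 = 200/60

L = 200/60 = 3.3333 bits/symbol


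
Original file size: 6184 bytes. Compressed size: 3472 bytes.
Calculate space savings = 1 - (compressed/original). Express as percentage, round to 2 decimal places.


ratio = compressed/original = 3472/6184 = 0.561449
savings = 1 - ratio = 1 - 0.561449 = 0.438551
as a percentage: 0.438551 * 100 = 43.86%

Space savings = 1 - 3472/6184 = 43.86%


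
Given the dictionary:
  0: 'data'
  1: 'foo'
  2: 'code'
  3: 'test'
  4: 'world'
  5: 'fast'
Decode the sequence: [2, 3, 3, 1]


Look up each index in the dictionary:
  2 -> 'code'
  3 -> 'test'
  3 -> 'test'
  1 -> 'foo'

Decoded: "code test test foo"


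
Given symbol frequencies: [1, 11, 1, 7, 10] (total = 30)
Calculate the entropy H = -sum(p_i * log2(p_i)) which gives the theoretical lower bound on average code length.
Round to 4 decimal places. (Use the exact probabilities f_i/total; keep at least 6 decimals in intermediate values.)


Per-symbol terms -p_i * log2(p_i) with p_i = f_i/30:
  p = 1/30 = 0.033333: log2(p) = -4.906891, -p*log2(p) = 0.163563
  p = 11/30 = 0.366667: log2(p) = -1.447459, -p*log2(p) = 0.530735
  p = 1/30 = 0.033333: log2(p) = -4.906891, -p*log2(p) = 0.163563
  p = 7/30 = 0.233333: log2(p) = -2.099536, -p*log2(p) = 0.489892
  p = 10/30 = 0.333333: log2(p) = -1.584963, -p*log2(p) = 0.528321
H = 0.163563 + 0.530735 + 0.163563 + 0.489892 + 0.528321 = 1.876074

H = 1.8761 bits/symbol


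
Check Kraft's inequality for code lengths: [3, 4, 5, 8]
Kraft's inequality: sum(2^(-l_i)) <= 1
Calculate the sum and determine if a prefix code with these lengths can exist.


Sum = 2^(-3) + 2^(-4) + 2^(-5) + 2^(-8)
    = 0.125 + 0.0625 + 0.03125 + 0.00390625
    = 57/256 = 0.22265625
Since 0.22265625 <= 1, Kraft's inequality IS satisfied.
A prefix code with these lengths CAN exist.

Kraft sum = 0.22265625. Satisfied.


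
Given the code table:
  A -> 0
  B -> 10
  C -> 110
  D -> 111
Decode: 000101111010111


Decoding:
0 -> A
0 -> A
0 -> A
10 -> B
111 -> D
10 -> B
10 -> B
111 -> D


Result: AAABDBBD


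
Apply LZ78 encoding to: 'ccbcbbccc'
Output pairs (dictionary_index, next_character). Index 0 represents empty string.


LZ78 encoding steps:
Dictionary: {0: ''}
Step 1: w='' (idx 0), next='c' -> output (0, 'c'), add 'c' as idx 1
Step 2: w='c' (idx 1), next='b' -> output (1, 'b'), add 'cb' as idx 2
Step 3: w='cb' (idx 2), next='b' -> output (2, 'b'), add 'cbb' as idx 3
Step 4: w='c' (idx 1), next='c' -> output (1, 'c'), add 'cc' as idx 4
Step 5: w='c' (idx 1), end of input -> output (1, '')


Encoded: [(0, 'c'), (1, 'b'), (2, 'b'), (1, 'c'), (1, '')]


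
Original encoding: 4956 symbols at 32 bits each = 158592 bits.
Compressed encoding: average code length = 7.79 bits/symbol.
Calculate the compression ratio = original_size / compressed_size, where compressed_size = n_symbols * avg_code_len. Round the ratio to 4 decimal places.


original_size = n_symbols * orig_bits = 4956 * 32 = 158592 bits
compressed_size = n_symbols * avg_code_len = 4956 * 7.79 = 38607.24 bits
ratio = original_size / compressed_size = 158592 / 38607.24 = 4.1078

Compression ratio = 4.1078


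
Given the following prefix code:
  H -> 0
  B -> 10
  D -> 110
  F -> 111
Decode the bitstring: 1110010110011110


Decoding step by step:
Bits 111 -> F
Bits 0 -> H
Bits 0 -> H
Bits 10 -> B
Bits 110 -> D
Bits 0 -> H
Bits 111 -> F
Bits 10 -> B


Decoded message: FHHBDHFB


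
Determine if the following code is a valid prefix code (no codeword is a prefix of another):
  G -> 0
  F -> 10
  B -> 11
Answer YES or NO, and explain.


Checking each pair (does one codeword prefix another?):
  G='0' vs F='10': no prefix
  G='0' vs B='11': no prefix
  F='10' vs G='0': no prefix
  F='10' vs B='11': no prefix
  B='11' vs G='0': no prefix
  B='11' vs F='10': no prefix
No violation found over all pairs.

YES -- this is a valid prefix code. No codeword is a prefix of any other codeword.


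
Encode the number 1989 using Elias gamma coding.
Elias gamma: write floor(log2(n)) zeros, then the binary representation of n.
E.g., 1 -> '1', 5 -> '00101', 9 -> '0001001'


num_bits = floor(log2(1989)) + 1 = 11
leading_zeros = num_bits - 1 = 10
binary(1989) = 11111000101

Elias gamma(1989) = '0000000000' + '11111000101' = 000000000011111000101 (21 bits)


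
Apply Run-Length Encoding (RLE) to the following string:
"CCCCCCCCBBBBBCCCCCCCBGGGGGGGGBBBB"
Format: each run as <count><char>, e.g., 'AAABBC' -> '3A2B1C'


Scanning runs left to right:
  i=0: run of 'C' x 8 -> '8C'
  i=8: run of 'B' x 5 -> '5B'
  i=13: run of 'C' x 7 -> '7C'
  i=20: run of 'B' x 1 -> '1B'
  i=21: run of 'G' x 8 -> '8G'
  i=29: run of 'B' x 4 -> '4B'

RLE = 8C5B7C1B8G4B


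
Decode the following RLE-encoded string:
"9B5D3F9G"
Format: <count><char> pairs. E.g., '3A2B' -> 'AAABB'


Expanding each <count><char> pair:
  9B -> 'BBBBBBBBB'
  5D -> 'DDDDD'
  3F -> 'FFF'
  9G -> 'GGGGGGGGG'

Decoded = BBBBBBBBBDDDDDFFFGGGGGGGGG


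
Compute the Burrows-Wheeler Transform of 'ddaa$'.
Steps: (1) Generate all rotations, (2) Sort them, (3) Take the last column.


Rotations (sorted):
  0: $ddaa -> last char: a
  1: a$dda -> last char: a
  2: aa$dd -> last char: d
  3: daa$d -> last char: d
  4: ddaa$ -> last char: $


BWT = aadd$


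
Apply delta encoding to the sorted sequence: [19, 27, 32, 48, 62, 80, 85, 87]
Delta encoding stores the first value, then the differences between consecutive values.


First value: 19
Deltas:
  27 - 19 = 8
  32 - 27 = 5
  48 - 32 = 16
  62 - 48 = 14
  80 - 62 = 18
  85 - 80 = 5
  87 - 85 = 2


Delta encoded: [19, 8, 5, 16, 14, 18, 5, 2]


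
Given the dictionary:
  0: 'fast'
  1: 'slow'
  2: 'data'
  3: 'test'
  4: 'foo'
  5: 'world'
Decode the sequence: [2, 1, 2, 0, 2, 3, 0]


Look up each index in the dictionary:
  2 -> 'data'
  1 -> 'slow'
  2 -> 'data'
  0 -> 'fast'
  2 -> 'data'
  3 -> 'test'
  0 -> 'fast'

Decoded: "data slow data fast data test fast"
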